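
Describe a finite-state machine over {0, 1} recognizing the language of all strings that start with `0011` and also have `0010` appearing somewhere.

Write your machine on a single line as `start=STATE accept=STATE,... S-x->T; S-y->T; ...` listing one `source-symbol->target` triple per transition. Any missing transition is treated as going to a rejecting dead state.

start=S0; accept=S13; S0-0->S1; S0-1->S2; S1-0->S3; S1-1->S2; S2-0->S4; S2-1->S2; S3-0->S5; S3-1->S6; S4-0->S5; S4-1->S2; S5-0->S5; S5-1->S7; S6-0->S8; S6-1->S9; S7-0->S8; S7-1->S2; S8-0->S8; S8-1->S8; S9-0->S10; S9-1->S9; S10-0->S11; S10-1->S9; S11-0->S11; S11-1->S12; S12-0->S13; S12-1->S9; S13-0->S13; S13-1->S13

Build one automaton per condition and run them in lockstep. The first has 6 states tracking whether the input so far still matches the prefix `0011`; the second has 5 states tracking whether and how much of `0010` has been seen. A product state is a pair (one from each), accepting exactly when both do.
          0    1  
>  S0     S1   S2 
   S1     S3   S2 
   S2     S4   S2 
   S3     S5   S6 
   S4     S5   S2 
   S5     S5   S7 
   S6     S8   S9 
   S7     S8   S2 
   S8     S8   S8 
   S9    S10   S9 
   S10   S11   S9 
   S11   S11  S12 
   S12   S13   S9 
 * S13   S13  S13 
(> = start, * = accepting)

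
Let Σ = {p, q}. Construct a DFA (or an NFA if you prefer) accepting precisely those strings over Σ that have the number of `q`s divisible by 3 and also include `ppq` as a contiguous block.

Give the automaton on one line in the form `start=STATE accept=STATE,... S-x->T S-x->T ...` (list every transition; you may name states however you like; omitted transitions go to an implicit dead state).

start=A accept=L A-p->B A-q->C B-p->D B-q->C C-p->E C-q->F D-p->D D-q->G E-p->H E-q->F F-p->I F-q->A G-p->G G-q->J H-p->H H-q->J I-p->K I-q->A J-p->J J-q->L K-p->K K-q->L L-p->L L-q->G

Build one automaton per condition and run them in lockstep. The first has 3 states tracking the count of `q`s modulo 3; the second has 4 states tracking whether and how much of `ppq` has been seen. A product state is a pair (one from each), accepting exactly when both do.
       p  q 
>  A   B  C 
   B   D  C 
   C   E  F 
   D   D  G 
   E   H  F 
   F   I  A 
   G   G  J 
   H   H  J 
   I   K  A 
   J   J  L 
   K   K  L 
 * L   L  G 
(> = start, * = accepting)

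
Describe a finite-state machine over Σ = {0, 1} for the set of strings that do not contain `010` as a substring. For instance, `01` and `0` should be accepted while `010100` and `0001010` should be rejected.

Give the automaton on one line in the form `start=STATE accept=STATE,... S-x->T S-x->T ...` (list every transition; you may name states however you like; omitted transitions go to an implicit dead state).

Track partial matches of the forbidden pattern `010`. State D is a dead state reached once `010` has occurred; every other state accepts. A means no part of `010` is currently matched.
       0  1 
>* A   B  A 
 * B   B  C 
 * C   D  A 
   D   D  D 
(> = start, * = accepting)

start=A accept=A,B,C A-0->B A-1->A B-0->B B-1->C C-0->D C-1->A D-0->D D-1->D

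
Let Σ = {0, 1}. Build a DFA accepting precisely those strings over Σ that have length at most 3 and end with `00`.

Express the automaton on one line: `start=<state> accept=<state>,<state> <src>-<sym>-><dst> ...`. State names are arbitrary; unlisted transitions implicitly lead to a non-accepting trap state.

start=q0 accept=q3,q6 q0-0->q1 q0-1->q2 q1-0->q3 q1-1->q4 q2-0->q5 q2-1->q4 q3-0->q6 q3-1->q7 q4-0->q8 q4-1->q7 q5-0->q6 q5-1->q7 q6-0->q9 q6-1->q10 q7-0->q11 q7-1->q10 q8-0->q9 q8-1->q10 q9-0->q9 q9-1->q10 q10-0->q11 q10-1->q10 q11-0->q9 q11-1->q10

Run two small machines in parallel and take their product. One (5 states) tracks the input length, saturating at 4; the other (3 states) tracks how much of the suffix `00` has currently been matched. Each combined state is a pair, one component from each; accept when both components accept.
With 12 states:
          0    1  
>  q0     q1   q2 
   q1     q3   q4 
   q2     q5   q4 
 * q3     q6   q7 
   q4     q8   q7 
   q5     q6   q7 
 * q6     q9  q10 
   q7    q11  q10 
   q8     q9  q10 
   q9     q9  q10 
   q10   q11  q10 
   q11    q9  q10 
(> = start, * = accepting)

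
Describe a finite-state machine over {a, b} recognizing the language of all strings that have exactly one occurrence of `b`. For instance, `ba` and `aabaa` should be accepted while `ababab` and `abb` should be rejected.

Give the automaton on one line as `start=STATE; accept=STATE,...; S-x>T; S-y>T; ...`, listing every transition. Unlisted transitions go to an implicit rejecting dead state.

start=q0; accept=q1; q0-a>q0; q0-b>q1; q1-a>q1; q1-b>q2; q2-a>q2; q2-b>q2

Only the number of `b`s matters, and only up to 2. Make a chain q0 → q1 → q2 advanced by each `b` (with q2 absorbing); every other symbol self-loops. The accepting set is {q1}.
        a   b  
>  q0   q0  q1 
 * q1   q1  q2 
   q2   q2  q2 
(> = start, * = accepting)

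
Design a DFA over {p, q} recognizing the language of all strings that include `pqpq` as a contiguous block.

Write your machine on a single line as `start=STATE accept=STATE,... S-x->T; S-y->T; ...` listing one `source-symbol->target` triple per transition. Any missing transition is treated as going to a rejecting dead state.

start=S0; accept=S4; S0-p->S1; S0-q->S0; S1-p->S1; S1-q->S2; S2-p->S3; S2-q->S0; S3-p->S1; S3-q->S4; S4-p->S4; S4-q->S4

Track how much of `pqpq` has been matched so far: state S0 is no progress, S4 is the absorbing accept state reached once `pqpq` has occurred. Intermediate states record partial matches; on a mismatch, fall back to the longest reusable overlap.
5 states suffice.
        p   q  
>  S0   S1  S0 
   S1   S1  S2 
   S2   S3  S0 
   S3   S1  S4 
 * S4   S4  S4 
(> = start, * = accepting)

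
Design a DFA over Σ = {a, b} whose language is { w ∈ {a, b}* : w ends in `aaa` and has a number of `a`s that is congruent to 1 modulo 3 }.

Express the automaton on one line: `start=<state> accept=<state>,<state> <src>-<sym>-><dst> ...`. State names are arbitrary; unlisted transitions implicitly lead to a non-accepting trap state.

Handle the two conditions separately and then intersect. One (4 states) tracks how much of the suffix `aaa` has currently been matched; the other (3 states) tracks the count of `a`s modulo 3. Each combined state is a pair, one component from each; accept when both components accept. Equivalent product states are then merged.
        a   b  
>  q0   q1  q0 
   q1   q2  q1 
   q2   q3  q4 
   q3   q5  q0 
   q4   q0  q4 
 * q5   q2  q1 
(> = start, * = accepting)

start=q0 accept=q5 q0-a->q1 q0-b->q0 q1-a->q2 q1-b->q1 q2-a->q3 q2-b->q4 q3-a->q5 q3-b->q0 q4-a->q0 q4-b->q4 q5-a->q2 q5-b->q1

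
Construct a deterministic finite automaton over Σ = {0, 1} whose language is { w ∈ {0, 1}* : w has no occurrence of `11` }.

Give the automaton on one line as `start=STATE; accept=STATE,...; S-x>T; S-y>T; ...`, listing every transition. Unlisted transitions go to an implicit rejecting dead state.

This is the complement of 'contains `11`'. Use the same substring-matching states — s0 through s2 holding how much of `11` has just been matched — but flip the accepting set: everything except the trap s2 accepts.
With 3 states:
        0   1  
>* s0   s0  s1 
 * s1   s0  s2 
   s2   s2  s2 
(> = start, * = accepting)

start=s0; accept=s0,s1; s0-0>s0; s0-1>s1; s1-0>s0; s1-1>s2; s2-0>s2; s2-1>s2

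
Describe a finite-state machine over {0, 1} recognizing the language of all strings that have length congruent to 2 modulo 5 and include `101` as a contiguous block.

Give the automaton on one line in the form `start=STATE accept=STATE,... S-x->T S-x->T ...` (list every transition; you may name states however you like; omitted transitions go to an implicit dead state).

start=q0 accept=q19 q0-0->q1 q0-1->q2 q1-0->q3 q1-1->q4 q2-0->q5 q2-1->q4 q3-0->q6 q3-1->q7 q4-0->q8 q4-1->q7 q5-0->q6 q5-1->q9 q6-0->q10 q6-1->q11 q7-0->q12 q7-1->q11 q8-0->q10 q8-1->q13 q9-0->q13 q9-1->q13 q10-0->q0 q10-1->q14 q11-0->q15 q11-1->q14 q12-0->q0 q12-1->q16 q13-0->q16 q13-1->q16 q14-0->q17 q14-1->q2 q15-0->q1 q15-1->q18 q16-0->q18 q16-1->q18 q17-0->q3 q17-1->q19 q18-0->q19 q18-1->q19 q19-0->q9 q19-1->q9

Handle the two conditions separately and then intersect. The first has 5 states tracking the input length modulo 5; the second has 4 states tracking whether and how much of `101` has been seen. A product state is a pair (one from each), accepting exactly when both do.
          0    1  
>  q0     q1   q2 
   q1     q3   q4 
   q2     q5   q4 
   q3     q6   q7 
   q4     q8   q7 
   q5     q6   q9 
   q6    q10  q11 
   q7    q12  q11 
   q8    q10  q13 
   q9    q13  q13 
   q10    q0  q14 
   q11   q15  q14 
   q12    q0  q16 
   q13   q16  q16 
   q14   q17   q2 
   q15    q1  q18 
   q16   q18  q18 
   q17    q3  q19 
   q18   q19  q19 
 * q19    q9   q9 
(> = start, * = accepting)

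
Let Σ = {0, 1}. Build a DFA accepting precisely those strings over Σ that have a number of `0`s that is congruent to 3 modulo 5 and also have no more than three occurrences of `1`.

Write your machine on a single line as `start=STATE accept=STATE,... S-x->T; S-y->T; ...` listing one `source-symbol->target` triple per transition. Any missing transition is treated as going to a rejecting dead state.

start=S0; accept=S6,S11,S16,S19; S0-0->S1; S0-1->S2; S1-0->S3; S1-1->S4; S2-0->S4; S2-1->S5; S3-0->S6; S3-1->S7; S4-0->S7; S4-1->S8; S5-0->S8; S5-1->S9; S6-0->S10; S6-1->S11; S7-0->S11; S7-1->S12; S8-0->S12; S8-1->S13; S9-0->S13; S9-1->S14; S10-0->S0; S10-1->S15; S11-0->S15; S11-1->S16; S12-0->S16; S12-1->S17; S13-0->S17; S13-1->S14; S14-0->S14; S14-1->S14; S15-0->S2; S15-1->S18; S16-0->S18; S16-1->S19; S17-0->S19; S17-1->S14; S18-0->S5; S18-1->S20; S19-0->S20; S19-1->S14; S20-0->S9; S20-1->S14

Build one automaton per condition and run them in lockstep. The first has 5 states tracking the count of `0`s modulo 5; the second has 5 states tracking the count of `1`s, saturating at 4. A product state is a pair (one from each), accepting exactly when both do. Minimizing collapses redundant product states.
21 states suffice.
          0    1  
>  S0     S1   S2 
   S1     S3   S4 
   S2     S4   S5 
   S3     S6   S7 
   S4     S7   S8 
   S5     S8   S9 
 * S6    S10  S11 
   S7    S11  S12 
   S8    S12  S13 
   S9    S13  S14 
   S10    S0  S15 
 * S11   S15  S16 
   S12   S16  S17 
   S13   S17  S14 
   S14   S14  S14 
   S15    S2  S18 
 * S16   S18  S19 
   S17   S19  S14 
   S18    S5  S20 
 * S19   S20  S14 
   S20    S9  S14 
(> = start, * = accepting)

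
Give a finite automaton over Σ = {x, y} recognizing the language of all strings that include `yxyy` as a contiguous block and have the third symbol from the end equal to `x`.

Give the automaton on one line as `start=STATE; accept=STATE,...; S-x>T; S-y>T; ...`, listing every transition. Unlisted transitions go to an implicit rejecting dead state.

Run two small machines in parallel and take their product. The first has 5 states tracking whether and how much of `yxyy` has been seen; the second has 15 states tracking the last 3 symbols read. A product state is a pair (one from each), accepting exactly when both do. Minimizing collapses redundant product states.
12 states suffice.
          x    y  
>  S0     S0   S1 
   S1     S2   S1 
   S2     S0   S3 
   S3     S2   S4 
 * S4     S5   S6 
   S5     S7   S8 
   S6     S5   S6 
   S7     S9  S10 
   S8    S11   S4 
 * S9     S9  S10 
 * S10   S11   S4 
 * S11    S7   S8 
(> = start, * = accepting)

start=S0; accept=S4,S9,S10,S11; S0-x>S0; S0-y>S1; S1-x>S2; S1-y>S1; S2-x>S0; S2-y>S3; S3-x>S2; S3-y>S4; S4-x>S5; S4-y>S6; S5-x>S7; S5-y>S8; S6-x>S5; S6-y>S6; S7-x>S9; S7-y>S10; S8-x>S11; S8-y>S4; S9-x>S9; S9-y>S10; S10-x>S11; S10-y>S4; S11-x>S7; S11-y>S8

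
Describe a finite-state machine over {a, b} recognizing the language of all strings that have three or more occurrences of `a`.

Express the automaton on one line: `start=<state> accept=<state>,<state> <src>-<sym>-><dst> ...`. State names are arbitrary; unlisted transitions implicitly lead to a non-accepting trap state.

start=q0 accept=q3,q4 q0-a->q1 q0-b->q0 q1-a->q2 q1-b->q1 q2-a->q3 q2-b->q2 q3-a->q4 q3-b->q3 q4-a->q4 q4-b->q4

Only the number of `a`s matters, and only up to 4. Make a chain q0 → q1 → q2 → q3 → q4 advanced by each `a` (with q4 absorbing); every other symbol self-loops. The accepting set is {q3, q4}.
        a   b  
>  q0   q1  q0 
   q1   q2  q1 
   q2   q3  q2 
 * q3   q4  q3 
 * q4   q4  q4 
(> = start, * = accepting)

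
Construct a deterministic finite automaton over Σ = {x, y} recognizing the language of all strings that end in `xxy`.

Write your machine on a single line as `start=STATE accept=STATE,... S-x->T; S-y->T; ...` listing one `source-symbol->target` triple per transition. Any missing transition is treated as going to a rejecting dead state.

start=S0; accept=S3; S0-x->S1; S0-y->S0; S1-x->S2; S1-y->S0; S2-x->S2; S2-y->S3; S3-x->S1; S3-y->S0

Remember how much of `xxy` the current input suffix matches. State S0 means no match yet; S1 means the last symbol is `x`; S2 means the last 2 symbols are `xx`; S3 means the last 3 symbols are `xxy`. Only S3 accepts. On a mismatch, fall back to the longest proper suffix that is still a prefix of `xxy`.
A 4-state machine:
        x   y  
>  S0   S1  S0 
   S1   S2  S0 
   S2   S2  S3 
 * S3   S1  S0 
(> = start, * = accepting)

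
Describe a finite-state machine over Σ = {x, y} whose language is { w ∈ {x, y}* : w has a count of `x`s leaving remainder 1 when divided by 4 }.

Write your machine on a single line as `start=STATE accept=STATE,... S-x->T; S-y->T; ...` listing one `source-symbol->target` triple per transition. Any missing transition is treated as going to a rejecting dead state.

The only thing that matters is how many `x`s have appeared, reduced mod 4. Use one state per residue: q0 for 0, …, q3 for 3. Reading `x` moves to the next residue; anything else stays put. q1 is accepting.
A 4-state machine:
        x   y  
>  q0   q1  q0 
 * q1   q2  q1 
   q2   q3  q2 
   q3   q0  q3 
(> = start, * = accepting)

start=q0; accept=q1; q0-x->q1; q0-y->q0; q1-x->q2; q1-y->q1; q2-x->q3; q2-y->q2; q3-x->q0; q3-y->q3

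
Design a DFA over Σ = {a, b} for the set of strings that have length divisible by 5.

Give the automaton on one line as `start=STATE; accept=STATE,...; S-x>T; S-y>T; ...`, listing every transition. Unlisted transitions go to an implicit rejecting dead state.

Only the length mod 5 matters, so use a 5-cycle: from any state, every input symbol moves to the next state, wrapping S4 back to S0. Mark S0 accepting.
With 5 states:
        a   b  
>* S0   S1  S1 
   S1   S2  S2 
   S2   S3  S3 
   S3   S4  S4 
   S4   S0  S0 
(> = start, * = accepting)

start=S0; accept=S0; S0-a>S1; S0-b>S1; S1-a>S2; S1-b>S2; S2-a>S3; S2-b>S3; S3-a>S4; S3-b>S4; S4-a>S0; S4-b>S0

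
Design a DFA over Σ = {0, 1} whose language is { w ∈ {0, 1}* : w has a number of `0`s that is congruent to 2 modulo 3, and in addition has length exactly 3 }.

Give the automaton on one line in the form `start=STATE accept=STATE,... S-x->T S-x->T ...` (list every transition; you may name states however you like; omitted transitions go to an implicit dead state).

Build one automaton per condition and run them in lockstep. The first has 3 states tracking the count of `0`s modulo 3; the second has 5 states tracking the input length, saturating at 4. A product state is a pair (one from each), accepting exactly when both do.
A 12-state machine:
          0    1  
>  q0     q1   q2 
   q1     q3   q4 
   q2     q4   q5 
   q3     q6   q7 
   q4     q7   q8 
   q5     q8   q6 
   q6     q9  q10 
 * q7    q10  q11 
   q8    q11   q9 
   q9    q11   q9 
   q10    q9  q10 
   q11   q10  q11 
(> = start, * = accepting)

start=q0 accept=q7 q0-0->q1 q0-1->q2 q1-0->q3 q1-1->q4 q2-0->q4 q2-1->q5 q3-0->q6 q3-1->q7 q4-0->q7 q4-1->q8 q5-0->q8 q5-1->q6 q6-0->q9 q6-1->q10 q7-0->q10 q7-1->q11 q8-0->q11 q8-1->q9 q9-0->q11 q9-1->q9 q10-0->q9 q10-1->q10 q11-0->q10 q11-1->q11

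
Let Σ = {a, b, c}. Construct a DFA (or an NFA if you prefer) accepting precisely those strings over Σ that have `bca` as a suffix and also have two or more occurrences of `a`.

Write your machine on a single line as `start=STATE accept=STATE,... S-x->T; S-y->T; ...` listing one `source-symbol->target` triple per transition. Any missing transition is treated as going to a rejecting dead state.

Build one automaton per condition and run them in lockstep. One (4 states) tracks how much of the suffix `bca` has currently been matched; the other (4 states) tracks the count of `a`s, saturating at 3. Each combined state is a pair, one component from each; accept when both components accept.
          a    b    c  
>  S0     S1   S2   S0 
   S1     S3   S4   S1 
   S2     S1   S2   S5 
   S3     S6   S7   S3 
   S4     S3   S4   S8 
   S5     S9   S2   S0 
   S6     S6  S10   S6 
   S7     S6   S7  S11 
   S8    S12   S4   S1 
   S9     S3   S4   S1 
   S10    S6  S10  S13 
   S11   S14   S7   S3 
 * S12    S6   S7   S3 
   S13   S14  S10   S6 
 * S14    S6  S10   S6 
(> = start, * = accepting)

start=S0; accept=S12,S14; S0-a->S1; S0-b->S2; S0-c->S0; S1-a->S3; S1-b->S4; S1-c->S1; S2-a->S1; S2-b->S2; S2-c->S5; S3-a->S6; S3-b->S7; S3-c->S3; S4-a->S3; S4-b->S4; S4-c->S8; S5-a->S9; S5-b->S2; S5-c->S0; S6-a->S6; S6-b->S10; S6-c->S6; S7-a->S6; S7-b->S7; S7-c->S11; S8-a->S12; S8-b->S4; S8-c->S1; S9-a->S3; S9-b->S4; S9-c->S1; S10-a->S6; S10-b->S10; S10-c->S13; S11-a->S14; S11-b->S7; S11-c->S3; S12-a->S6; S12-b->S7; S12-c->S3; S13-a->S14; S13-b->S10; S13-c->S6; S14-a->S6; S14-b->S10; S14-c->S6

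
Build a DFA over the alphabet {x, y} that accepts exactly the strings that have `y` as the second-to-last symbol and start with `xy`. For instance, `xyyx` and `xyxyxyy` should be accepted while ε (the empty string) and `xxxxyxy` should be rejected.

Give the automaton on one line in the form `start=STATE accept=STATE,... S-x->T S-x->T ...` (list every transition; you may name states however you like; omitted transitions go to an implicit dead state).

Build one automaton per condition and run them in lockstep. The first has 7 states tracking the last 2 symbols read; the second has 4 states tracking whether the input so far still matches the prefix `xy`. A product state is a pair (one from each), accepting exactly when both do.
11 states suffice.
          x    y  
>  q0     q1   q2 
   q1     q3   q4 
   q2     q5   q6 
   q3     q3   q7 
   q4     q8   q9 
   q5     q3   q7 
   q6     q5   q6 
   q7     q5   q6 
 * q8    q10   q4 
 * q9     q8   q9 
   q10   q10   q4 
(> = start, * = accepting)

start=q0 accept=q8,q9 q0-x->q1 q0-y->q2 q1-x->q3 q1-y->q4 q2-x->q5 q2-y->q6 q3-x->q3 q3-y->q7 q4-x->q8 q4-y->q9 q5-x->q3 q5-y->q7 q6-x->q5 q6-y->q6 q7-x->q5 q7-y->q6 q8-x->q10 q8-y->q4 q9-x->q8 q9-y->q9 q10-x->q10 q10-y->q4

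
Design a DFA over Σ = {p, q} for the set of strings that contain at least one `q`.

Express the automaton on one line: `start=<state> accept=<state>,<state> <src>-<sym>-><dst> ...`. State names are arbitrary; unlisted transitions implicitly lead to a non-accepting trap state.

start=s0 accept=s1,s2 s0-p->s0 s0-q->s1 s1-p->s1 s1-q->s2 s2-p->s2 s2-q->s2

Only the number of `q`s matters, and only up to 2. Make a chain s0 → s1 → s2 advanced by each `q` (with s2 absorbing); every other symbol self-loops. The accepting set is {s1, s2}.
With 3 states:
        p   q  
>  s0   s0  s1 
 * s1   s1  s2 
 * s2   s2  s2 
(> = start, * = accepting)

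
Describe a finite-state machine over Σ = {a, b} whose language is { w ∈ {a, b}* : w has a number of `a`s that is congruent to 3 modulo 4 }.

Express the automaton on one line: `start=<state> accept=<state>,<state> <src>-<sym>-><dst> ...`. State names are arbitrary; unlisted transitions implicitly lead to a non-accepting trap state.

The only thing that matters is how many `a`s have appeared, reduced mod 4. Use one state per residue: S0 for 0, …, S3 for 3. Reading `a` moves to the next residue; anything else stays put. S3 is accepting.
        a   b  
>  S0   S1  S0 
   S1   S2  S1 
   S2   S3  S2 
 * S3   S0  S3 
(> = start, * = accepting)

start=S0 accept=S3 S0-a->S1 S0-b->S0 S1-a->S2 S1-b->S1 S2-a->S3 S2-b->S2 S3-a->S0 S3-b->S3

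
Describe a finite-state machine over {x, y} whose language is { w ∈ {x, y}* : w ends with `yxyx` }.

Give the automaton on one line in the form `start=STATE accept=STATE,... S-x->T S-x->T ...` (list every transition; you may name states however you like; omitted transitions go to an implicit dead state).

Remember how much of `yxyx` the current input suffix matches. State q0 means no match yet; q1 means the last symbol is `y`; q2 means the last 2 symbols are `yx`; q3 means the last 3 symbols are `yxy`; q4 means the last 4 symbols are `yxyx`. Only q4 accepts. On a mismatch, fall back to the longest proper suffix that is still a prefix of `yxyx`.
5 states suffice.
        x   y  
>  q0   q0  q1 
   q1   q2  q1 
   q2   q0  q3 
   q3   q4  q1 
 * q4   q0  q3 
(> = start, * = accepting)

start=q0 accept=q4 q0-x->q0 q0-y->q1 q1-x->q2 q1-y->q1 q2-x->q0 q2-y->q3 q3-x->q4 q3-y->q1 q4-x->q0 q4-y->q3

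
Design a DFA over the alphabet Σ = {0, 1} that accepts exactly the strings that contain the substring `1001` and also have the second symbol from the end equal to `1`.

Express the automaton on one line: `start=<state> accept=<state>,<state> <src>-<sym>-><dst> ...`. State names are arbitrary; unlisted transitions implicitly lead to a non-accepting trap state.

start=q0 accept=q5,q6 q0-0->q0 q0-1->q1 q1-0->q2 q1-1->q1 q2-0->q3 q2-1->q1 q3-0->q0 q3-1->q4 q4-0->q5 q4-1->q6 q5-0->q7 q5-1->q4 q6-0->q5 q6-1->q6 q7-0->q7 q7-1->q4

Handle the two conditions separately and then intersect. The first has 5 states tracking whether and how much of `1001` has been seen; the second has 7 states tracking the last 2 symbols read. A product state is a pair (one from each), accepting exactly when both do. After merging equivalent states the machine shrinks.
        0   1  
>  q0   q0  q1 
   q1   q2  q1 
   q2   q3  q1 
   q3   q0  q4 
   q4   q5  q6 
 * q5   q7  q4 
 * q6   q5  q6 
   q7   q7  q4 
(> = start, * = accepting)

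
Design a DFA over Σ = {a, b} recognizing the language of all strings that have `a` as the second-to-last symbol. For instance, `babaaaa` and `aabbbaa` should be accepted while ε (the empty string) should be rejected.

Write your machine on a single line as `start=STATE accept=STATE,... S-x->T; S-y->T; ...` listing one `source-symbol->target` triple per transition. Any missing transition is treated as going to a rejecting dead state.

start=s0; accept=s3,s4; s0-a->s1; s0-b->s2; s1-a->s3; s1-b->s4; s2-a->s5; s2-b->s6; s3-a->s3; s3-b->s4; s4-a->s5; s4-b->s6; s5-a->s3; s5-b->s4; s6-a->s5; s6-b->s6

A DFA must remember the last 2 symbols (since which symbol is second-to-last isn't known until the input ends). Use one state per possible window of the last ≤2 symbols; accept from those whose window starts with `a`.
A 7-state machine:
        a   b  
>  s0   s1  s2 
   s1   s3  s4 
   s2   s5  s6 
 * s3   s3  s4 
 * s4   s5  s6 
   s5   s3  s4 
   s6   s5  s6 
(> = start, * = accepting)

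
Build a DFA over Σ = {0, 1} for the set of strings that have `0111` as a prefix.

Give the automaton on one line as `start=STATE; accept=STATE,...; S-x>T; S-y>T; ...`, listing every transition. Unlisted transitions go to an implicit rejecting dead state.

Walk along `0111` while the input agrees: from s0 take `0` to s1, and so on. Any deviation drops to the rejecting sink s5. Once s4 is reached the prefix is confirmed and every continuation is accepted.
        0   1  
>  s0   s1  s5 
   s1   s5  s2 
   s2   s5  s3 
   s3   s5  s4 
 * s4   s4  s4 
   s5   s5  s5 
(> = start, * = accepting)

start=s0; accept=s4; s0-0>s1; s0-1>s5; s1-0>s5; s1-1>s2; s2-0>s5; s2-1>s3; s3-0>s5; s3-1>s4; s4-0>s4; s4-1>s4; s5-0>s5; s5-1>s5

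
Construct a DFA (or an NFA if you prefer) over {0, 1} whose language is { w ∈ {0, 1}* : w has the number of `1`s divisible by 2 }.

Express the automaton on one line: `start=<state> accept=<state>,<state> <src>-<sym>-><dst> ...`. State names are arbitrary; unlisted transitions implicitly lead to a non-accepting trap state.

Keep the running count of `1`s modulo 2: each `1` advances along the cycle q0 → q1 → q0 while other symbols loop. Accept at q0.
2 states suffice.
        0   1  
>* q0   q0  q1 
   q1   q1  q0 
(> = start, * = accepting)

start=q0 accept=q0 q0-0->q0 q0-1->q1 q1-0->q1 q1-1->q0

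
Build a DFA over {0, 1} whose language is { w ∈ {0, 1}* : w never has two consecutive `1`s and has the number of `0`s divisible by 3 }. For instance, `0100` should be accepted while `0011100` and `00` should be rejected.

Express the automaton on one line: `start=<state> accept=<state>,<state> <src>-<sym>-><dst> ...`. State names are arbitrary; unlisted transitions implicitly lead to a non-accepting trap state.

Handle the two conditions separately and then intersect. One (3 states) tracks partial matches of the forbidden pattern `11`; the other (3 states) tracks the count of `0`s modulo 3. Each combined state is a pair, one component from each; accept when both components accept.
9 states suffice.
       0  1 
>* A   B  C 
   B   D  E 
 * C   B  F 
   D   A  G 
   E   D  H 
   F   H  F 
   G   A  I 
   H   I  H 
   I   F  I 
(> = start, * = accepting)

start=A accept=A,C A-0->B A-1->C B-0->D B-1->E C-0->B C-1->F D-0->A D-1->G E-0->D E-1->H F-0->H F-1->F G-0->A G-1->I H-0->I H-1->H I-0->F I-1->I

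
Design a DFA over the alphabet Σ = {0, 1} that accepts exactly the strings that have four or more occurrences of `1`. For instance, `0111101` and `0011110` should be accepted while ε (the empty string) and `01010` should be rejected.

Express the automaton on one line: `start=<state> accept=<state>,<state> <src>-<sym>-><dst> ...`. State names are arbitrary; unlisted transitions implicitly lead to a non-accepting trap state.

start=A accept=E,F A-0->A A-1->B B-0->B B-1->C C-0->C C-1->D D-0->D D-1->E E-0->E E-1->F F-0->F F-1->F

Only the number of `1`s matters, and only up to 5. Make a chain A → B → C → D → E → F advanced by each `1` (with F absorbing); every other symbol self-loops. The accepting set is {E, F}.
       0  1 
>  A   A  B 
   B   B  C 
   C   C  D 
   D   D  E 
 * E   E  F 
 * F   F  F 
(> = start, * = accepting)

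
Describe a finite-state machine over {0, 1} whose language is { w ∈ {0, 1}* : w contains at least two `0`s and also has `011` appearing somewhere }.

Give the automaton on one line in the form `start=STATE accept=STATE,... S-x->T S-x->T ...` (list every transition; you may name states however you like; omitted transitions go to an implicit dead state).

start=s0 accept=s6 s0-0->s1 s0-1->s0 s1-0->s2 s1-1->s3 s2-0->s2 s2-1->s4 s3-0->s2 s3-1->s5 s4-0->s2 s4-1->s6 s5-0->s6 s5-1->s5 s6-0->s6 s6-1->s6

Build one automaton per condition and run them in lockstep. The first has 4 states tracking the count of `0`s, saturating at 3; the second has 4 states tracking whether and how much of `011` has been seen. A product state is a pair (one from each), accepting exactly when both do. Equivalent product states are then merged.
        0   1  
>  s0   s1  s0 
   s1   s2  s3 
   s2   s2  s4 
   s3   s2  s5 
   s4   s2  s6 
   s5   s6  s5 
 * s6   s6  s6 
(> = start, * = accepting)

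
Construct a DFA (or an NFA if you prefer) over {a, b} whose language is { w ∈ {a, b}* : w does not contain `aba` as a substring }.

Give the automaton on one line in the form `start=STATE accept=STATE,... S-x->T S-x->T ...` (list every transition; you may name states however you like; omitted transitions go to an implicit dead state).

start=s0 accept=s0,s1,s2 s0-a->s1 s0-b->s0 s1-a->s1 s1-b->s2 s2-a->s3 s2-b->s0 s3-a->s3 s3-b->s3

Track partial matches of the forbidden pattern `aba`. State s3 is a dead state reached once `aba` has occurred; every other state accepts. s0 means no part of `aba` is currently matched.
4 states suffice.
        a   b  
>* s0   s1  s0 
 * s1   s1  s2 
 * s2   s3  s0 
   s3   s3  s3 
(> = start, * = accepting)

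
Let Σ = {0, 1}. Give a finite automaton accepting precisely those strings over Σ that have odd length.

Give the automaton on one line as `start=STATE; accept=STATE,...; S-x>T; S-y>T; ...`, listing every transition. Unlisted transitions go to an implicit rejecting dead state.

Count input length modulo 2: every symbol advances one step around the cycle S0 → S1 → S0. Accept at S1.
2 states suffice.
        0   1  
>  S0   S1  S1 
 * S1   S0  S0 
(> = start, * = accepting)

start=S0; accept=S1; S0-0>S1; S0-1>S1; S1-0>S0; S1-1>S0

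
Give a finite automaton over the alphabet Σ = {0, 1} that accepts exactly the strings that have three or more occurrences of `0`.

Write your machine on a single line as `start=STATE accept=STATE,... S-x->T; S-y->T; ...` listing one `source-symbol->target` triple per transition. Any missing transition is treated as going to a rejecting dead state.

Only the number of `0`s matters, and only up to 4. Make a chain s0 → s1 → s2 → s3 → s4 advanced by each `0` (with s4 absorbing); every other symbol self-loops. The accepting set is {s3, s4}.
A 5-state machine:
        0   1  
>  s0   s1  s0 
   s1   s2  s1 
   s2   s3  s2 
 * s3   s4  s3 
 * s4   s4  s4 
(> = start, * = accepting)

start=s0; accept=s3,s4; s0-0->s1; s0-1->s0; s1-0->s2; s1-1->s1; s2-0->s3; s2-1->s2; s3-0->s4; s3-1->s3; s4-0->s4; s4-1->s4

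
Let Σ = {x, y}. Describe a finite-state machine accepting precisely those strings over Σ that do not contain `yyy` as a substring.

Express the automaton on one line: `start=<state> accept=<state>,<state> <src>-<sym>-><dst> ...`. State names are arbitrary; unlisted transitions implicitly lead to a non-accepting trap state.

Track partial matches of the forbidden pattern `yyy`. State q3 is a dead state reached once `yyy` has occurred; every other state accepts. q0 means no part of `yyy` is currently matched.
4 states suffice.
        x   y  
>* q0   q0  q1 
 * q1   q0  q2 
 * q2   q0  q3 
   q3   q3  q3 
(> = start, * = accepting)

start=q0 accept=q0,q1,q2 q0-x->q0 q0-y->q1 q1-x->q0 q1-y->q2 q2-x->q0 q2-y->q3 q3-x->q3 q3-y->q3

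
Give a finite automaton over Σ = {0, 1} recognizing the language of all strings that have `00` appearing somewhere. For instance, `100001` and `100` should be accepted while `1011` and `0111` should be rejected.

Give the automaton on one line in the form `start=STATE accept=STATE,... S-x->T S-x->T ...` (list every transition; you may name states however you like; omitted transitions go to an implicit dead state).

States S0..S1 record the length of the longest prefix of `00` that matches the current input suffix. Reaching S2 means `00` has been seen, and we stay there forever. Accept from S2.
3 states suffice.
        0   1  
>  S0   S1  S0 
   S1   S2  S0 
 * S2   S2  S2 
(> = start, * = accepting)

start=S0 accept=S2 S0-0->S1 S0-1->S0 S1-0->S2 S1-1->S0 S2-0->S2 S2-1->S2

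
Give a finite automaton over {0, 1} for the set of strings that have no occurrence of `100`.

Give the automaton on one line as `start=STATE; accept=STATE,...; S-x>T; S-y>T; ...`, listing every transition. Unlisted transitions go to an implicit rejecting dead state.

start=q0; accept=q0,q1,q2; q0-0>q0; q0-1>q1; q1-0>q2; q1-1>q1; q2-0>q3; q2-1>q1; q3-0>q3; q3-1>q3

Track partial matches of the forbidden pattern `100`. State q3 is a dead state reached once `100` has occurred; every other state accepts. q0 means no part of `100` is currently matched.
        0   1  
>* q0   q0  q1 
 * q1   q2  q1 
 * q2   q3  q1 
   q3   q3  q3 
(> = start, * = accepting)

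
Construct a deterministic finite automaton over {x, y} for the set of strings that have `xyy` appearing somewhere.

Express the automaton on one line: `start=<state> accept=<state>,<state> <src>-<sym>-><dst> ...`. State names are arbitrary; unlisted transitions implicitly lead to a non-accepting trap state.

Track how much of `xyy` has been matched so far: state S0 is no progress, S3 is the absorbing accept state reached once `xyy` has occurred. Intermediate states record partial matches; on a mismatch, fall back to the longest reusable overlap.
        x   y  
>  S0   S1  S0 
   S1   S1  S2 
   S2   S1  S3 
 * S3   S3  S3 
(> = start, * = accepting)

start=S0 accept=S3 S0-x->S1 S0-y->S0 S1-x->S1 S1-y->S2 S2-x->S1 S2-y->S3 S3-x->S3 S3-y->S3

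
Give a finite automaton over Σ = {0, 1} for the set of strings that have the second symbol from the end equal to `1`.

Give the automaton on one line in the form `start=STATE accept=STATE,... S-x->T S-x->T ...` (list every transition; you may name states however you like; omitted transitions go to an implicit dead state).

start=s0 accept=s5,s6 s0-0->s1 s0-1->s2 s1-0->s3 s1-1->s4 s2-0->s5 s2-1->s6 s3-0->s3 s3-1->s4 s4-0->s5 s4-1->s6 s5-0->s3 s5-1->s4 s6-0->s5 s6-1->s6

A DFA must remember the last 2 symbols (since which symbol is second-to-last isn't known until the input ends). Use one state per possible window of the last ≤2 symbols; accept from those whose window starts with `1`.
7 states suffice.
        0   1  
>  s0   s1  s2 
   s1   s3  s4 
   s2   s5  s6 
   s3   s3  s4 
   s4   s5  s6 
 * s5   s3  s4 
 * s6   s5  s6 
(> = start, * = accepting)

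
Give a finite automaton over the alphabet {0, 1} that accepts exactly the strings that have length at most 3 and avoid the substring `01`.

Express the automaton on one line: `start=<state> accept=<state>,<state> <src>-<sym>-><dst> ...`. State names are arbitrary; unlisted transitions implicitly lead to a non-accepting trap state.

start=A accept=A,B,C,D,F,G A-0->B A-1->C B-0->D B-1->E C-0->D C-1->F D-0->G D-1->E E-0->E E-1->E F-0->G F-1->G G-0->E G-1->E

Handle the two conditions separately and then intersect. The first has 5 states tracking the input length, saturating at 4; the second has 3 states tracking partial matches of the forbidden pattern `01`. A product state is a pair (one from each), accepting exactly when both do. Equivalent product states are then merged.
A 7-state machine:
       0  1 
>* A   B  C 
 * B   D  E 
 * C   D  F 
 * D   G  E 
   E   E  E 
 * F   G  G 
 * G   E  E 
(> = start, * = accepting)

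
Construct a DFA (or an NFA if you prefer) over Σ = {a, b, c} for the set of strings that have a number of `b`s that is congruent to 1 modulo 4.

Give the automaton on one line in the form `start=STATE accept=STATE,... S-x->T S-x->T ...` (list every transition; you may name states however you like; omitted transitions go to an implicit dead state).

start=S0 accept=S1 S0-a->S0 S0-b->S1 S0-c->S0 S1-a->S1 S1-b->S2 S1-c->S1 S2-a->S2 S2-b->S3 S2-c->S2 S3-a->S3 S3-b->S0 S3-c->S3

Keep the running count of `b`s modulo 4: each `b` advances along the cycle S0 → S1 → S2 → S3 → S0 while other symbols loop. Accept at S1.
A 4-state machine:
        a   b   c  
>  S0   S0  S1  S0 
 * S1   S1  S2  S1 
   S2   S2  S3  S2 
   S3   S3  S0  S3 
(> = start, * = accepting)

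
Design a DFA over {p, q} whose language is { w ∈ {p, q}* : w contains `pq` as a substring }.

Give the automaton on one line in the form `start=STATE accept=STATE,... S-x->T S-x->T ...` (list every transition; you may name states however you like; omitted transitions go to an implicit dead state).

start=s0 accept=s2 s0-p->s1 s0-q->s0 s1-p->s1 s1-q->s2 s2-p->s2 s2-q->s2

States s0..s1 record the length of the longest prefix of `pq` that matches the current input suffix. Reaching s2 means `pq` has been seen, and we stay there forever. Accept from s2.
With 3 states:
        p   q  
>  s0   s1  s0 
   s1   s1  s2 
 * s2   s2  s2 
(> = start, * = accepting)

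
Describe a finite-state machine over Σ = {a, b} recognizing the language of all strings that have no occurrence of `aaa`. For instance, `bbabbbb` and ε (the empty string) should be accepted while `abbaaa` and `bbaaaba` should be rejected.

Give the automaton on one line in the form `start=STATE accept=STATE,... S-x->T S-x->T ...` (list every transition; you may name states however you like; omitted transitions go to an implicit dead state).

start=s0 accept=s0,s1,s2 s0-a->s1 s0-b->s0 s1-a->s2 s1-b->s0 s2-a->s3 s2-b->s0 s3-a->s3 s3-b->s3

Track partial matches of the forbidden pattern `aaa`. State s3 is a dead state reached once `aaa` has occurred; every other state accepts. s0 means no part of `aaa` is currently matched.
A 4-state machine:
        a   b  
>* s0   s1  s0 
 * s1   s2  s0 
 * s2   s3  s0 
   s3   s3  s3 
(> = start, * = accepting)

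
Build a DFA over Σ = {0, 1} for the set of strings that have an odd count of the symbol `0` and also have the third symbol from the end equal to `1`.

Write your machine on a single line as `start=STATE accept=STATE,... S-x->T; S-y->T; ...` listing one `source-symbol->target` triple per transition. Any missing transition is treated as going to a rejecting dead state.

Handle the two conditions separately and then intersect. The first has 2 states tracking the count of `0`s modulo 2; the second has 15 states tracking the last 3 symbols read. A product state is a pair (one from each), accepting exactly when both do.
With 23 states:
          0    1  
>  q0     q1   q2 
   q1     q3   q4 
   q2     q5   q6 
   q3     q7   q8 
   q4     q9  q10 
   q5    q11  q12 
   q6    q13  q14 
   q7    q15  q16 
   q8    q17  q18 
   q9    q19  q20 
   q10   q21  q22 
   q11    q7   q8 
 * q12    q9  q10 
 * q13   q11  q12 
   q14   q13  q14 
   q15    q7   q8 
   q16    q9  q10 
   q17   q11  q12 
   q18   q13  q14 
 * q19   q15  q16 
   q20   q17  q18 
   q21   q19  q20 
 * q22   q21  q22 
(> = start, * = accepting)

start=q0; accept=q12,q13,q19,q22; q0-0->q1; q0-1->q2; q1-0->q3; q1-1->q4; q2-0->q5; q2-1->q6; q3-0->q7; q3-1->q8; q4-0->q9; q4-1->q10; q5-0->q11; q5-1->q12; q6-0->q13; q6-1->q14; q7-0->q15; q7-1->q16; q8-0->q17; q8-1->q18; q9-0->q19; q9-1->q20; q10-0->q21; q10-1->q22; q11-0->q7; q11-1->q8; q12-0->q9; q12-1->q10; q13-0->q11; q13-1->q12; q14-0->q13; q14-1->q14; q15-0->q7; q15-1->q8; q16-0->q9; q16-1->q10; q17-0->q11; q17-1->q12; q18-0->q13; q18-1->q14; q19-0->q15; q19-1->q16; q20-0->q17; q20-1->q18; q21-0->q19; q21-1->q20; q22-0->q21; q22-1->q22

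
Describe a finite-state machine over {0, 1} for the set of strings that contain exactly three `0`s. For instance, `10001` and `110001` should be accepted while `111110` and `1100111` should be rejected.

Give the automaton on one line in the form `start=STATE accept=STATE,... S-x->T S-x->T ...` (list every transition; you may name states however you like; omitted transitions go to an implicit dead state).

start=q0 accept=q3 q0-0->q1 q0-1->q0 q1-0->q2 q1-1->q1 q2-0->q3 q2-1->q2 q3-0->q4 q3-1->q3 q4-0->q4 q4-1->q4

Only the number of `0`s matters, and only up to 4. Make a chain q0 → q1 → q2 → q3 → q4 advanced by each `0` (with q4 absorbing); every other symbol self-loops. The accepting set is {q3}.
A 5-state machine:
        0   1  
>  q0   q1  q0 
   q1   q2  q1 
   q2   q3  q2 
 * q3   q4  q3 
   q4   q4  q4 
(> = start, * = accepting)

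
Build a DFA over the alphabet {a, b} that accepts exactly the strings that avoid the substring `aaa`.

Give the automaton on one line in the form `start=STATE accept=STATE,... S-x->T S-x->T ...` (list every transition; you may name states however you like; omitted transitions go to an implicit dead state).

start=q0 accept=q0,q1,q2 q0-a->q1 q0-b->q0 q1-a->q2 q1-b->q0 q2-a->q3 q2-b->q0 q3-a->q3 q3-b->q3

This is the complement of 'contains `aaa`'. Use the same substring-matching states — q0 through q3 holding how much of `aaa` has just been matched — but flip the accepting set: everything except the trap q3 accepts.
A 4-state machine:
        a   b  
>* q0   q1  q0 
 * q1   q2  q0 
 * q2   q3  q0 
   q3   q3  q3 
(> = start, * = accepting)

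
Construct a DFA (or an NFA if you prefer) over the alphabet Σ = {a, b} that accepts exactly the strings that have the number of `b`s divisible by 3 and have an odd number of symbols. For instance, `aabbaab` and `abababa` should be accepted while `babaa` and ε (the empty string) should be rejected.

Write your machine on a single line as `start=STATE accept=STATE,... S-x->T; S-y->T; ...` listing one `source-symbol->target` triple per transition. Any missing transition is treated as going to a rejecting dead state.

start=s0; accept=s1; s0-a->s1; s0-b->s2; s1-a->s0; s1-b->s3; s2-a->s3; s2-b->s4; s3-a->s2; s3-b->s5; s4-a->s5; s4-b->s1; s5-a->s4; s5-b->s0

Run two small machines in parallel and take their product. The first has 3 states tracking the count of `b`s modulo 3; the second has 2 states tracking the input length modulo 2. A product state is a pair (one from each), accepting exactly when both do.
6 states suffice.
        a   b  
>  s0   s1  s2 
 * s1   s0  s3 
   s2   s3  s4 
   s3   s2  s5 
   s4   s5  s1 
   s5   s4  s0 
(> = start, * = accepting)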